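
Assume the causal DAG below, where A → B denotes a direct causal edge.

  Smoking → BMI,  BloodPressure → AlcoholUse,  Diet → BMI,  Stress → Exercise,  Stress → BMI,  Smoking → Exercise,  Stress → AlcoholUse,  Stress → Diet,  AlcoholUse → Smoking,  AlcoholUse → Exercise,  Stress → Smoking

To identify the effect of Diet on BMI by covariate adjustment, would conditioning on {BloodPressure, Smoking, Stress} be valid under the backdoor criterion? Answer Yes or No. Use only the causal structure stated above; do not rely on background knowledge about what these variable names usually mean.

Backdoor paths from Diet to BMI (paths whose first edge points into Diet):
  P1: Diet <- Stress -> AlcoholUse -> Smoking -> BMI
  P2: Diet <- Stress -> AlcoholUse -> Exercise <- Smoking -> BMI
  P3: Diet <- Stress -> Smoking -> BMI
  P4: Diet <- Stress -> BMI
  P5: Diet <- Stress -> Exercise <- AlcoholUse -> Smoking -> BMI
  P6: Diet <- Stress -> Exercise <- Smoking -> BMI
Condition 1 (no descendant of Diet in the set): holds — descendants of Diet are {BMI}; none are in {BloodPressure, Smoking, Stress}.
Condition 2 (every backdoor path blocked by {BloodPressure, Smoking, Stress}):
  P1: blocked at fork node Stress ∈ conditioning set.
  P2: blocked at fork node Stress ∈ conditioning set.
  P3: blocked at fork node Stress ∈ conditioning set.
  P4: blocked at fork node Stress ∈ conditioning set.
  P5: blocked at fork node Stress ∈ conditioning set.
  P6: blocked at fork node Stress ∈ conditioning set.
{BloodPressure, Smoking, Stress} satisfies the backdoor criterion.

Yes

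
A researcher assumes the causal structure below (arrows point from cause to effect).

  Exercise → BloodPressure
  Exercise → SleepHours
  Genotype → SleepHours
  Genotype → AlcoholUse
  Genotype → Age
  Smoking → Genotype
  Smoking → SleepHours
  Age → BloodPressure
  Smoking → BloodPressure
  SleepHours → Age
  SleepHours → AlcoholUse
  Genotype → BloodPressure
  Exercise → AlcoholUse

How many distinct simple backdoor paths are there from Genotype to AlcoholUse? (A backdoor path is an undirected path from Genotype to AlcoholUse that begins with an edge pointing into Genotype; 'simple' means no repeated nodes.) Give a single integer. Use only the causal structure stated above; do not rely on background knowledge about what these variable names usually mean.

7

A backdoor path from Genotype to AlcoholUse is any simple undirected path whose first edge points into Genotype (i.e. leaves Genotype via a parent).
Parents of Genotype: {Smoking}.
Enumerating:
  P1: Genotype <- Smoking -> SleepHours <- Exercise -> AlcoholUse
  P2: Genotype <- Smoking -> SleepHours -> Age -> BloodPressure <- Exercise -> AlcoholUse
  P3: Genotype <- Smoking -> SleepHours -> AlcoholUse
  P4: Genotype <- Smoking -> BloodPressure <- Exercise -> SleepHours -> AlcoholUse
  P5: Genotype <- Smoking -> BloodPressure <- Exercise -> AlcoholUse
  P6: Genotype <- Smoking -> BloodPressure <- Age <- SleepHours <- Exercise -> AlcoholUse
  P7: Genotype <- Smoking -> BloodPressure <- Age <- SleepHours -> AlcoholUse
That exhausts the simple backdoor paths. Count: 7.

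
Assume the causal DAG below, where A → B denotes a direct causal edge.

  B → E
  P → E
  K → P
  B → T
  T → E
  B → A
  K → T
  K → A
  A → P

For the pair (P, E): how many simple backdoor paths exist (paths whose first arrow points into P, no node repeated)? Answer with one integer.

A backdoor path from P to E is any simple undirected path whose first edge points into P (i.e. leaves P via a parent).
Parents of P: {A, K}.
Enumerating:
  P1: P <- K -> T <- B -> E
  P2: P <- K -> T -> E
  P3: P <- K -> A <- B -> T -> E
  P4: P <- K -> A <- B -> E
  P5: P <- A <- B -> T -> E
  P6: P <- A <- B -> E
  P7: P <- A <- K -> T <- B -> E
  P8: P <- A <- K -> T -> E
That exhausts the simple backdoor paths. Count: 8.

8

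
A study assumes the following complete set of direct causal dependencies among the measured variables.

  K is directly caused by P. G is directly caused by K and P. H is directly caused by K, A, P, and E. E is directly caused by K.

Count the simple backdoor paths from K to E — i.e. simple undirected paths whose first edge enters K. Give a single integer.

1

A backdoor path from K to E is any simple undirected path whose first edge points into K (i.e. leaves K via a parent).
Parents of K: {P}.
Enumerating:
  P1: K <- P -> H <- E
That exhausts the simple backdoor paths. Count: 1.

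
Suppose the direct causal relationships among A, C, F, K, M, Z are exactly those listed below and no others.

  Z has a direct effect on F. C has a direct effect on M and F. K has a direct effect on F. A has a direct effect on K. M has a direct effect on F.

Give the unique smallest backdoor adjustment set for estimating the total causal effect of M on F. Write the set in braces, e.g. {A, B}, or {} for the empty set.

{C}

Variables eligible for adjustment (non-descendants of M, excluding M and F): {A, C, K, Z}.
Backdoor paths from M to F:
  P1: M <- C -> F
The empty set is not sufficient: P1 (M <- C -> F) has no collider blocking it and no conditioned non-collider, so it is open.
Try {C}:
  P1: blocked at fork node C ∈ conditioning set.
{C} contains no descendant of M and blocks every backdoor path.
No other singleton works — e.g. {Z} leaves P1 open — so {C} is the unique smallest valid adjustment set.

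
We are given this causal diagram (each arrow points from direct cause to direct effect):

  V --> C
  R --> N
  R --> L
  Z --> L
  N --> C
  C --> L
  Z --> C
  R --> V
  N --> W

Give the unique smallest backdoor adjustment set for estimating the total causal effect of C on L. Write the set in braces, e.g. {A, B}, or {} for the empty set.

{R, Z}

Variables eligible for adjustment (non-descendants of C, excluding C and L): {N, R, V, W, Z}.
Backdoor paths from C to L:
  P1: C <- Z -> L
  P2: C <- V <- R -> L
  P3: C <- N <- R -> L
The empty set is not sufficient: P1 (C <- Z -> L) has no collider blocking it and no conditioned non-collider, so it is open.
Try {R, Z}:
  P1: blocked at fork node Z ∈ conditioning set.
  P2: blocked at fork node R ∈ conditioning set.
  P3: blocked at fork node R ∈ conditioning set.
{R, Z} contains no descendant of C and blocks every backdoor path.
Every element of {R, Z} is needed (dropping R leaves P2 open; dropping Z leaves P1 open), so no proper subset is valid.
Among all size-2 subsets of the eligible variables, only {R, Z} blocks every backdoor path, so it is the unique smallest valid adjustment set.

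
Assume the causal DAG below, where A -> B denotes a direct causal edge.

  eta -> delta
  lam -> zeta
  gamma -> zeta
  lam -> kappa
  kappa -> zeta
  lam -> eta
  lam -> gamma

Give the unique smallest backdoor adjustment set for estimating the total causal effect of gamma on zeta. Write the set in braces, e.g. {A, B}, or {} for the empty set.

Variables eligible for adjustment (non-descendants of gamma, excluding gamma and zeta): {delta, eta, kappa, lam}.
Backdoor paths from gamma to zeta:
  P1: gamma <- lam -> kappa -> zeta
  P2: gamma <- lam -> zeta
The empty set is not sufficient: P1 (gamma <- lam -> kappa -> zeta) has no collider blocking it and no conditioned non-collider, so it is open.
Try {lam}:
  P1: blocked at fork node lam ∈ conditioning set.
  P2: blocked at fork node lam ∈ conditioning set.
{lam} contains no descendant of gamma and blocks every backdoor path.
No other singleton works — e.g. {kappa} leaves P2 open — so {lam} is the unique smallest valid adjustment set.

{lam}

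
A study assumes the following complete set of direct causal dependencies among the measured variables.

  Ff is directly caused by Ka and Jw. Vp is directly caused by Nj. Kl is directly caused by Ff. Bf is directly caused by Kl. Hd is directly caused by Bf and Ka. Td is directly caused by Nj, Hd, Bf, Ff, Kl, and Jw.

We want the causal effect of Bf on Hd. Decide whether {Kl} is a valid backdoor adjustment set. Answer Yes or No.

Backdoor paths from Bf to Hd (paths whose first edge points into Bf):
  P1: Bf <- Kl <- Ff <- Ka -> Hd
  P2: Bf <- Kl <- Ff <- Jw -> Td <- Hd
  P3: Bf <- Kl <- Ff -> Td <- Hd
  P4: Bf <- Kl -> Td <- Jw -> Ff <- Ka -> Hd
  P5: Bf <- Kl -> Td <- Ff <- Ka -> Hd
  P6: Bf <- Kl -> Td <- Hd
Condition 1 (no descendant of Bf in the set): holds — descendants of Bf are {Hd, Td}; none are in {Kl}.
Condition 2 (every backdoor path blocked by {Kl}):
  P1: blocked at chain node Kl ∈ conditioning set.
  P2: blocked at chain node Kl ∈ conditioning set.
  P3: blocked at chain node Kl ∈ conditioning set.
  P4: blocked at fork node Kl ∈ conditioning set.
  P5: blocked at fork node Kl ∈ conditioning set.
  P6: blocked at fork node Kl ∈ conditioning set.
{Kl} satisfies the backdoor criterion.

Yes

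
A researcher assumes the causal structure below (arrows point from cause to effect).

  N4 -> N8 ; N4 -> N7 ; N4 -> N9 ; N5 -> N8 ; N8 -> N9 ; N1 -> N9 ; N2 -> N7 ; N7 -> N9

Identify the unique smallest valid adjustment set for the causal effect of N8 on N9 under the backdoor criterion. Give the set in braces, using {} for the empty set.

Variables eligible for adjustment (non-descendants of N8, excluding N8 and N9): {N1, N2, N4, N5, N7}.
Backdoor paths from N8 to N9:
  P1: N8 <- N4 -> N7 -> N9
  P2: N8 <- N4 -> N9
The empty set is not sufficient: P1 (N8 <- N4 -> N7 -> N9) has no collider blocking it and no conditioned non-collider, so it is open.
Try {N4}:
  P1: blocked at fork node N4 ∈ conditioning set.
  P2: blocked at fork node N4 ∈ conditioning set.
{N4} contains no descendant of N8 and blocks every backdoor path.
No other singleton works — e.g. {N5} leaves P1 open — so {N4} is the unique smallest valid adjustment set.

{N4}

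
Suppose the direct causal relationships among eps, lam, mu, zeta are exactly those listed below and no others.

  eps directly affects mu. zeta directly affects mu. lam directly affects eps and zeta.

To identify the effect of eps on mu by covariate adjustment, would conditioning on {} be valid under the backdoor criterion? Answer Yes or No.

Backdoor paths from eps to mu (paths whose first edge points into eps):
  P1: eps <- lam -> zeta -> mu
Condition 1 (no descendant of eps in the set): holds — descendants of eps are {mu}; none are in {}.
Condition 2 (every backdoor path blocked by {}):
  P1: open — no interior node is in the conditioning set.
{} does not satisfy the backdoor criterion.

No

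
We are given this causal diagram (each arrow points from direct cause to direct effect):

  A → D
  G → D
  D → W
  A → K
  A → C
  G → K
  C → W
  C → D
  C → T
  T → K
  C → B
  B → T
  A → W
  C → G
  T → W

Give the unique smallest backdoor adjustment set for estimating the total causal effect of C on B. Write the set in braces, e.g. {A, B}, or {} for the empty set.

Variables eligible for adjustment (non-descendants of C, excluding C and B): {A}.
Backdoor paths from C to B:
  P1: C <- A -> D <- G -> K <- T <- B
  P2: C <- A -> D -> W <- T <- B
  P3: C <- A -> W <- D <- G -> K <- T <- B
  P4: C <- A -> W <- T <- B
  P5: C <- A -> K <- G -> D -> W <- T <- B
  P6: C <- A -> K <- T <- B
Each backdoor path contains an unconditioned collider, so every path is already blocked with the empty conditioning set:
  P1: blocked at collider D (neither it nor any descendant is in the conditioning set).
  P2: blocked at collider W (neither it nor any descendant is in the conditioning set).
  P3: blocked at collider W (neither it nor any descendant is in the conditioning set).
  P4: blocked at collider W (neither it nor any descendant is in the conditioning set).
  P5: blocked at collider K (neither it nor any descendant is in the conditioning set).
  P6: blocked at collider K (neither it nor any descendant is in the conditioning set).
The empty set is therefore the unique smallest valid set.

{}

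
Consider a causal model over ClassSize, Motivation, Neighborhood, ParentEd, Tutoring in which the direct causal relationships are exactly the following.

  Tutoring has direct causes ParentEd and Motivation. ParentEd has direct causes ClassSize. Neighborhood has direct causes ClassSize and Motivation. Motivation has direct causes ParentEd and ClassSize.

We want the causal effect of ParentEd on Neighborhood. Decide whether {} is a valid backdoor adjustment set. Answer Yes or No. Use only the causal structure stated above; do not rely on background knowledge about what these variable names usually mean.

No

Backdoor paths from ParentEd to Neighborhood (paths whose first edge points into ParentEd):
  P1: ParentEd <- ClassSize -> Motivation -> Neighborhood
  P2: ParentEd <- ClassSize -> Neighborhood
Condition 1 (no descendant of ParentEd in the set): holds — descendants of ParentEd are {Motivation, Neighborhood, Tutoring}; none are in {}.
Condition 2 (every backdoor path blocked by {}):
  P1: open — no interior node is in the conditioning set.
  P2: open — no interior node is in the conditioning set.
{} does not satisfy the backdoor criterion.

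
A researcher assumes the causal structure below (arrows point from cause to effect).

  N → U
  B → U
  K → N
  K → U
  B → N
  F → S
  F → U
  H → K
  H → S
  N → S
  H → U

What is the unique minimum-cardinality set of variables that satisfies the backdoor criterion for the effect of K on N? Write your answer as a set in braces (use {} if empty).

Variables eligible for adjustment (non-descendants of K, excluding K and N): {B, F, H}.
Backdoor paths from K to N:
  P1: K <- H -> S <- F -> U <- B -> N
  P2: K <- H -> S <- F -> U <- N
  P3: K <- H -> S <- N
  P4: K <- H -> U <- F -> S <- N
  P5: K <- H -> U <- B -> N
  P6: K <- H -> U <- N
Each backdoor path contains an unconditioned collider, so every path is already blocked with the empty conditioning set:
  P1: blocked at collider S (neither it nor any descendant is in the conditioning set).
  P2: blocked at collider S (neither it nor any descendant is in the conditioning set).
  P3: blocked at collider S (neither it nor any descendant is in the conditioning set).
  P4: blocked at collider U (neither it nor any descendant is in the conditioning set).
  P5: blocked at collider U (neither it nor any descendant is in the conditioning set).
  P6: blocked at collider U (neither it nor any descendant is in the conditioning set).
The empty set is therefore the unique smallest valid set.

{}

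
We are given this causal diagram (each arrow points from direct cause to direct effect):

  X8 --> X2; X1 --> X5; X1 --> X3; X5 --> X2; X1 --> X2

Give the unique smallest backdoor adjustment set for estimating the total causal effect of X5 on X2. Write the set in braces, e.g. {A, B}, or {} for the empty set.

Variables eligible for adjustment (non-descendants of X5, excluding X5 and X2): {X1, X3, X8}.
Backdoor paths from X5 to X2:
  P1: X5 <- X1 -> X2
The empty set is not sufficient: P1 (X5 <- X1 -> X2) has no collider blocking it and no conditioned non-collider, so it is open.
Try {X1}:
  P1: blocked at fork node X1 ∈ conditioning set.
{X1} contains no descendant of X5 and blocks every backdoor path.
No other singleton works — e.g. {X8} leaves P1 open — so {X1} is the unique smallest valid adjustment set.

{X1}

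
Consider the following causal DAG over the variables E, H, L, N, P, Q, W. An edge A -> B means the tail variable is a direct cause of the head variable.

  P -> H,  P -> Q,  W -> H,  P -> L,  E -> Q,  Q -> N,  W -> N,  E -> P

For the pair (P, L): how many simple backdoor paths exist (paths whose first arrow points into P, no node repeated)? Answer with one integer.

0

A backdoor path from P to L is any simple undirected path whose first edge points into P (i.e. leaves P via a parent).
Parents of P: {E}.
No simple path from any parent of P reaches L without revisiting P, so there are no backdoor paths.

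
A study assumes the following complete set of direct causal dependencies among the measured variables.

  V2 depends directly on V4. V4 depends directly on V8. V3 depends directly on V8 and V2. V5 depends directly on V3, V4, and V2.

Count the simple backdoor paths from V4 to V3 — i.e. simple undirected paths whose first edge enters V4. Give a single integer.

A backdoor path from V4 to V3 is any simple undirected path whose first edge points into V4 (i.e. leaves V4 via a parent).
Parents of V4: {V8}.
Enumerating:
  P1: V4 <- V8 -> V3
That exhausts the simple backdoor paths. Count: 1.

1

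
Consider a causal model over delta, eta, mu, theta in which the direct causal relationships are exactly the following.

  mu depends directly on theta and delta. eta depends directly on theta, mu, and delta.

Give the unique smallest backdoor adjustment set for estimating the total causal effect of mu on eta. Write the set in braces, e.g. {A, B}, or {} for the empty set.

Variables eligible for adjustment (non-descendants of mu, excluding mu and eta): {delta, theta}.
Backdoor paths from mu to eta:
  P1: mu <- delta -> eta
  P2: mu <- theta -> eta
The empty set is not sufficient: P1 (mu <- delta -> eta) has no collider blocking it and no conditioned non-collider, so it is open.
Try {delta, theta}:
  P1: blocked at fork node delta ∈ conditioning set.
  P2: blocked at fork node theta ∈ conditioning set.
{delta, theta} contains no descendant of mu and blocks every backdoor path.
Every element of {delta, theta} is needed (dropping delta leaves P1 open; dropping theta leaves P2 open), so no proper subset is valid.
Among all size-2 subsets of the eligible variables, only {delta, theta} blocks every backdoor path, so it is the unique smallest valid adjustment set.

{delta, theta}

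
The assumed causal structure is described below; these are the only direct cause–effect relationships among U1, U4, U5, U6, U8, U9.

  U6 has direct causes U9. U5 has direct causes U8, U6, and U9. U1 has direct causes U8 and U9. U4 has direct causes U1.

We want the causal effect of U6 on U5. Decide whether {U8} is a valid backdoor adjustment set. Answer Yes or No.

No

Backdoor paths from U6 to U5 (paths whose first edge points into U6):
  P1: U6 <- U9 -> U1 <- U8 -> U5
  P2: U6 <- U9 -> U5
Condition 1 (no descendant of U6 in the set): holds — descendants of U6 are {U5}; none are in {U8}.
Condition 2 (every backdoor path blocked by {U8}):
  P1: blocked at collider U1 (neither it nor any descendant is in the conditioning set).
  P2: open — no interior node is in the conditioning set.
{U8} does not satisfy the backdoor criterion.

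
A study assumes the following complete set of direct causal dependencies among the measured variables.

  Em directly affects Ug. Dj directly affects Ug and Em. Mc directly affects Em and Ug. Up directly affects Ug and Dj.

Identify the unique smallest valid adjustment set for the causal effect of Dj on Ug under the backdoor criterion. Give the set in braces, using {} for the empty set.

{Up}

Variables eligible for adjustment (non-descendants of Dj, excluding Dj and Ug): {Mc, Up}.
Backdoor paths from Dj to Ug:
  P1: Dj <- Up -> Ug
The empty set is not sufficient: P1 (Dj <- Up -> Ug) has no collider blocking it and no conditioned non-collider, so it is open.
Try {Up}:
  P1: blocked at fork node Up ∈ conditioning set.
{Up} contains no descendant of Dj and blocks every backdoor path.
No other singleton works — e.g. {Mc} leaves P1 open — so {Up} is the unique smallest valid adjustment set.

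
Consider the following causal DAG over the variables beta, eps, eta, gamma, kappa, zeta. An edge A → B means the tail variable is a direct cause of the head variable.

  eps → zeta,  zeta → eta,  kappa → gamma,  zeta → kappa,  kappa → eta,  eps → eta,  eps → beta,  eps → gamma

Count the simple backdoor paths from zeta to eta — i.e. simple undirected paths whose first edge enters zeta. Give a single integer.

A backdoor path from zeta to eta is any simple undirected path whose first edge points into zeta (i.e. leaves zeta via a parent).
Parents of zeta: {eps}.
Enumerating:
  P1: zeta <- eps -> gamma <- kappa -> eta
  P2: zeta <- eps -> eta
That exhausts the simple backdoor paths. Count: 2.

2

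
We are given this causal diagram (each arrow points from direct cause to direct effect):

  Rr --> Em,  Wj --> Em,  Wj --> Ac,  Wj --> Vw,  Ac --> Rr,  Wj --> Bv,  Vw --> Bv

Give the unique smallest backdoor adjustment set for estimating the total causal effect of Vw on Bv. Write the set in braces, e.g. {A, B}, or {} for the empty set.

{Wj}

Variables eligible for adjustment (non-descendants of Vw, excluding Vw and Bv): {Ac, Em, Rr, Wj}.
Backdoor paths from Vw to Bv:
  P1: Vw <- Wj -> Bv
The empty set is not sufficient: P1 (Vw <- Wj -> Bv) has no collider blocking it and no conditioned non-collider, so it is open.
Try {Wj}:
  P1: blocked at fork node Wj ∈ conditioning set.
{Wj} contains no descendant of Vw and blocks every backdoor path.
No other singleton works — e.g. {Ac} leaves P1 open — so {Wj} is the unique smallest valid adjustment set.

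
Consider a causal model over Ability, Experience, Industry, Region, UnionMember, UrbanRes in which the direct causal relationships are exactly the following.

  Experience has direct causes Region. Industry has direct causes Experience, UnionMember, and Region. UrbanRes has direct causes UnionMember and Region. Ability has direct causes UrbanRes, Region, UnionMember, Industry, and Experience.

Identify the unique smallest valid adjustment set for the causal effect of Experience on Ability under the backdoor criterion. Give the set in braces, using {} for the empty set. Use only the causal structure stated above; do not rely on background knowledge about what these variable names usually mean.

Variables eligible for adjustment (non-descendants of Experience, excluding Experience and Ability): {Region, UnionMember, UrbanRes}.
Backdoor paths from Experience to Ability:
  P1: Experience <- Region -> UrbanRes <- UnionMember -> Industry -> Ability
  P2: Experience <- Region -> UrbanRes <- UnionMember -> Ability
  P3: Experience <- Region -> UrbanRes -> Ability
  P4: Experience <- Region -> Industry <- UnionMember -> UrbanRes -> Ability
  P5: Experience <- Region -> Industry <- UnionMember -> Ability
  P6: Experience <- Region -> Industry -> Ability
  P7: Experience <- Region -> Ability
The empty set is not sufficient: P3 (Experience <- Region -> UrbanRes -> Ability) has no collider blocking it and no conditioned non-collider, so it is open.
Try {Region}:
  P1: blocked at fork node Region ∈ conditioning set.
  P2: blocked at fork node Region ∈ conditioning set.
  P3: blocked at fork node Region ∈ conditioning set.
  P4: blocked at fork node Region ∈ conditioning set.
  P5: blocked at fork node Region ∈ conditioning set.
  P6: blocked at fork node Region ∈ conditioning set.
  P7: blocked at fork node Region ∈ conditioning set.
{Region} contains no descendant of Experience and blocks every backdoor path.
No other singleton works — e.g. {UnionMember} leaves P3 open — so {Region} is the unique smallest valid adjustment set.

{Region}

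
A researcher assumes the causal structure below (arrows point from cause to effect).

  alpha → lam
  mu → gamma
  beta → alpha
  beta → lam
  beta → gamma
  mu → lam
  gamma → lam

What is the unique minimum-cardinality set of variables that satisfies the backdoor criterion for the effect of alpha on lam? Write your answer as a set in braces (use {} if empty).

Variables eligible for adjustment (non-descendants of alpha, excluding alpha and lam): {beta, gamma, mu}.
Backdoor paths from alpha to lam:
  P1: alpha <- beta -> gamma <- mu -> lam
  P2: alpha <- beta -> gamma -> lam
  P3: alpha <- beta -> lam
The empty set is not sufficient: P2 (alpha <- beta -> gamma -> lam) has no collider blocking it and no conditioned non-collider, so it is open.
Try {beta}:
  P1: blocked at fork node beta ∈ conditioning set.
  P2: blocked at fork node beta ∈ conditioning set.
  P3: blocked at fork node beta ∈ conditioning set.
{beta} contains no descendant of alpha and blocks every backdoor path.
No other singleton works — e.g. {mu} leaves P2 open — so {beta} is the unique smallest valid adjustment set.

{beta}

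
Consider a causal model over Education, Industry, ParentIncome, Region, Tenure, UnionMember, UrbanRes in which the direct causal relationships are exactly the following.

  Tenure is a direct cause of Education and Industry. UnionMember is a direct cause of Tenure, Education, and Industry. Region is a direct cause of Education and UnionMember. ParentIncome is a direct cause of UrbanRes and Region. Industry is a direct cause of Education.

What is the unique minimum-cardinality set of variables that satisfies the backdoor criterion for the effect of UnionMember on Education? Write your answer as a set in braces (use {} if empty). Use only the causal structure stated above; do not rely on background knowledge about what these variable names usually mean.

Variables eligible for adjustment (non-descendants of UnionMember, excluding UnionMember and Education): {ParentIncome, Region, UrbanRes}.
Backdoor paths from UnionMember to Education:
  P1: UnionMember <- Region -> Education
The empty set is not sufficient: P1 (UnionMember <- Region -> Education) has no collider blocking it and no conditioned non-collider, so it is open.
Try {Region}:
  P1: blocked at fork node Region ∈ conditioning set.
{Region} contains no descendant of UnionMember and blocks every backdoor path.
No other singleton works — e.g. {ParentIncome} leaves P1 open — so {Region} is the unique smallest valid adjustment set.

{Region}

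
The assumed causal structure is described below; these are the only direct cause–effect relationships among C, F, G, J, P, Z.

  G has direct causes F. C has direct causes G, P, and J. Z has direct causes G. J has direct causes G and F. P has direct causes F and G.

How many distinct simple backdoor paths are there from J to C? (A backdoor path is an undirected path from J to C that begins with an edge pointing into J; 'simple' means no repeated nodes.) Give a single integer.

7

A backdoor path from J to C is any simple undirected path whose first edge points into J (i.e. leaves J via a parent).
Parents of J: {F, G}.
Enumerating:
  P1: J <- F -> G -> P -> C
  P2: J <- F -> G -> C
  P3: J <- F -> P <- G -> C
  P4: J <- F -> P -> C
  P5: J <- G <- F -> P -> C
  P6: J <- G -> P -> C
  P7: J <- G -> C
That exhausts the simple backdoor paths. Count: 7.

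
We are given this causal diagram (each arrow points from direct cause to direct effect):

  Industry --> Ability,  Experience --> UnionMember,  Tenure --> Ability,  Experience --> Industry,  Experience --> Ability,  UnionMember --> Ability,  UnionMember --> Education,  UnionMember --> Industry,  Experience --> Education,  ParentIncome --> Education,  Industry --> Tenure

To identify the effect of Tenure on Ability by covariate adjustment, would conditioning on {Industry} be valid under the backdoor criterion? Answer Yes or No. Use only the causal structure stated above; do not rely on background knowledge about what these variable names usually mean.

Backdoor paths from Tenure to Ability (paths whose first edge points into Tenure):
  P1: Tenure <- Industry <- Experience -> UnionMember -> Ability
  P2: Tenure <- Industry <- Experience -> Education <- UnionMember -> Ability
  P3: Tenure <- Industry <- Experience -> Ability
  P4: Tenure <- Industry <- UnionMember <- Experience -> Ability
  P5: Tenure <- Industry <- UnionMember -> Education <- Experience -> Ability
  P6: Tenure <- Industry <- UnionMember -> Ability
  P7: Tenure <- Industry -> Ability
Condition 1 (no descendant of Tenure in the set): holds — descendants of Tenure are {Ability}; none are in {Industry}.
Condition 2 (every backdoor path blocked by {Industry}):
  P1: blocked at chain node Industry ∈ conditioning set.
  P2: blocked at chain node Industry ∈ conditioning set.
  P3: blocked at chain node Industry ∈ conditioning set.
  P4: blocked at chain node Industry ∈ conditioning set.
  P5: blocked at chain node Industry ∈ conditioning set.
  P6: blocked at chain node Industry ∈ conditioning set.
  P7: blocked at fork node Industry ∈ conditioning set.
{Industry} satisfies the backdoor criterion.

Yes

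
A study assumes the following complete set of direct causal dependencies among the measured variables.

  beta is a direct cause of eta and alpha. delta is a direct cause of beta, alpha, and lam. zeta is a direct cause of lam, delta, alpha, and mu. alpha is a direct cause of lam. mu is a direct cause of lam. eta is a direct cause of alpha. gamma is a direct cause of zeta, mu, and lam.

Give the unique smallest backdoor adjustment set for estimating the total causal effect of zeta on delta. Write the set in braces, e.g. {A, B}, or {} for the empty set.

Variables eligible for adjustment (non-descendants of zeta, excluding zeta and delta): {gamma}.
Backdoor paths from zeta to delta:
  P1: zeta <- gamma -> mu -> lam <- delta
  P2: zeta <- gamma -> mu -> lam <- alpha <- delta
  P3: zeta <- gamma -> mu -> lam <- alpha <- beta <- delta
  P4: zeta <- gamma -> mu -> lam <- alpha <- eta <- beta <- delta
  P5: zeta <- gamma -> lam <- delta
  P6: zeta <- gamma -> lam <- alpha <- delta
  P7: zeta <- gamma -> lam <- alpha <- beta <- delta
  P8: zeta <- gamma -> lam <- alpha <- eta <- beta <- delta
Each backdoor path contains an unconditioned collider, so every path is already blocked with the empty conditioning set:
  P1: blocked at collider lam (neither it nor any descendant is in the conditioning set).
  P2: blocked at collider lam (neither it nor any descendant is in the conditioning set).
  P3: blocked at collider lam (neither it nor any descendant is in the conditioning set).
  P4: blocked at collider lam (neither it nor any descendant is in the conditioning set).
  P5: blocked at collider lam (neither it nor any descendant is in the conditioning set).
  P6: blocked at collider lam (neither it nor any descendant is in the conditioning set).
  P7: blocked at collider lam (neither it nor any descendant is in the conditioning set).
  P8: blocked at collider lam (neither it nor any descendant is in the conditioning set).
The empty set is therefore the unique smallest valid set.

{}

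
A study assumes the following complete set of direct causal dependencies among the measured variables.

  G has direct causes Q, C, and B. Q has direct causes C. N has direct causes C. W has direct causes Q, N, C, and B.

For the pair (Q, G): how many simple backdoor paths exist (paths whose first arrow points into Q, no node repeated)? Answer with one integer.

A backdoor path from Q to G is any simple undirected path whose first edge points into Q (i.e. leaves Q via a parent).
Parents of Q: {C}.
Enumerating:
  P1: Q <- C -> N -> W <- B -> G
  P2: Q <- C -> W <- B -> G
  P3: Q <- C -> G
That exhausts the simple backdoor paths. Count: 3.

3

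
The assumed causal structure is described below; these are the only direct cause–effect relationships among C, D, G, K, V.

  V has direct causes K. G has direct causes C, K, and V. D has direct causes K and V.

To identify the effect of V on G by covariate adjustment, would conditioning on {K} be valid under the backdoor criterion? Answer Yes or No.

Backdoor paths from V to G (paths whose first edge points into V):
  P1: V <- K -> G
Condition 1 (no descendant of V in the set): holds — descendants of V are {D, G}; none are in {K}.
Condition 2 (every backdoor path blocked by {K}):
  P1: blocked at fork node K ∈ conditioning set.
{K} satisfies the backdoor criterion.

Yes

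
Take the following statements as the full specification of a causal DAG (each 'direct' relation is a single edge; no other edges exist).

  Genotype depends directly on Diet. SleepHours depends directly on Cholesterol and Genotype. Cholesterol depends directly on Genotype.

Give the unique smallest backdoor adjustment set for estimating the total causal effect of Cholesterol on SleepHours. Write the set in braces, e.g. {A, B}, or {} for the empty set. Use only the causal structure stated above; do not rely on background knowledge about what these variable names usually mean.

{Genotype}

Variables eligible for adjustment (non-descendants of Cholesterol, excluding Cholesterol and SleepHours): {Diet, Genotype}.
Backdoor paths from Cholesterol to SleepHours:
  P1: Cholesterol <- Genotype -> SleepHours
The empty set is not sufficient: P1 (Cholesterol <- Genotype -> SleepHours) has no collider blocking it and no conditioned non-collider, so it is open.
Try {Genotype}:
  P1: blocked at fork node Genotype ∈ conditioning set.
{Genotype} contains no descendant of Cholesterol and blocks every backdoor path.
No other singleton works — e.g. {Diet} leaves P1 open — so {Genotype} is the unique smallest valid adjustment set.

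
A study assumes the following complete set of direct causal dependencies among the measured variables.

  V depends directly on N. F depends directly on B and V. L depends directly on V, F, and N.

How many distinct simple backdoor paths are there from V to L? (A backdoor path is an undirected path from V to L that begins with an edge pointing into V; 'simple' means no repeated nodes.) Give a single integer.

A backdoor path from V to L is any simple undirected path whose first edge points into V (i.e. leaves V via a parent).
Parents of V: {N}.
Enumerating:
  P1: V <- N -> L
That exhausts the simple backdoor paths. Count: 1.

1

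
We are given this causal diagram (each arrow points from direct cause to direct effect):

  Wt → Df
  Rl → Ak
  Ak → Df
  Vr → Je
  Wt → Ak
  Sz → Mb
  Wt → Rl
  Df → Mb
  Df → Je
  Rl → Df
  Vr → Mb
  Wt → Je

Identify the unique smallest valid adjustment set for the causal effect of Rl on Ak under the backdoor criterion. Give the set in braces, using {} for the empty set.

Variables eligible for adjustment (non-descendants of Rl, excluding Rl and Ak): {Sz, Vr, Wt}.
Backdoor paths from Rl to Ak:
  P1: Rl <- Wt -> Ak
  P2: Rl <- Wt -> Df <- Ak
  P3: Rl <- Wt -> Je <- Vr -> Mb <- Df <- Ak
  P4: Rl <- Wt -> Je <- Df <- Ak
The empty set is not sufficient: P1 (Rl <- Wt -> Ak) has no collider blocking it and no conditioned non-collider, so it is open.
Try {Wt}:
  P1: blocked at fork node Wt ∈ conditioning set.
  P2: blocked at fork node Wt ∈ conditioning set.
  P3: blocked at fork node Wt ∈ conditioning set.
  P4: blocked at fork node Wt ∈ conditioning set.
{Wt} contains no descendant of Rl and blocks every backdoor path.
No other singleton works — e.g. {Sz} leaves P1 open — so {Wt} is the unique smallest valid adjustment set.

{Wt}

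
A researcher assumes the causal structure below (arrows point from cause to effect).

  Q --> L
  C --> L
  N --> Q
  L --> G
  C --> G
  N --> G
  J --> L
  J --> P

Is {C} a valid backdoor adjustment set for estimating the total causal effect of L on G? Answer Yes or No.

Backdoor paths from L to G (paths whose first edge points into L):
  P1: L <- C -> G
  P2: L <- Q <- N -> G
Condition 1 (no descendant of L in the set): holds — descendants of L are {G}; none are in {C}.
Condition 2 (every backdoor path blocked by {C}):
  P1: blocked at fork node C ∈ conditioning set.
  P2: open — no interior node is in the conditioning set.
{C} does not satisfy the backdoor criterion.

No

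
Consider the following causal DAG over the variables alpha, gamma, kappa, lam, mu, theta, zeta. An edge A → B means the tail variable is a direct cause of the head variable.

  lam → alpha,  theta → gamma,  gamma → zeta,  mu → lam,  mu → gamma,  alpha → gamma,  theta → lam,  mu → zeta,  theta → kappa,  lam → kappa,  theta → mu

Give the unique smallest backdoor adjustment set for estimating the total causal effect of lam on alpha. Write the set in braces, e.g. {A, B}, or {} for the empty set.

{}

Variables eligible for adjustment (non-descendants of lam, excluding lam and alpha): {mu, theta}.
Backdoor paths from lam to alpha:
  P1: lam <- theta -> mu -> gamma <- alpha
  P2: lam <- theta -> mu -> zeta <- gamma <- alpha
  P3: lam <- theta -> gamma <- alpha
  P4: lam <- mu <- theta -> gamma <- alpha
  P5: lam <- mu -> gamma <- alpha
  P6: lam <- mu -> zeta <- gamma <- alpha
Each backdoor path contains an unconditioned collider, so every path is already blocked with the empty conditioning set:
  P1: blocked at collider gamma (neither it nor any descendant is in the conditioning set).
  P2: blocked at collider zeta (neither it nor any descendant is in the conditioning set).
  P3: blocked at collider gamma (neither it nor any descendant is in the conditioning set).
  P4: blocked at collider gamma (neither it nor any descendant is in the conditioning set).
  P5: blocked at collider gamma (neither it nor any descendant is in the conditioning set).
  P6: blocked at collider zeta (neither it nor any descendant is in the conditioning set).
The empty set is therefore the unique smallest valid set.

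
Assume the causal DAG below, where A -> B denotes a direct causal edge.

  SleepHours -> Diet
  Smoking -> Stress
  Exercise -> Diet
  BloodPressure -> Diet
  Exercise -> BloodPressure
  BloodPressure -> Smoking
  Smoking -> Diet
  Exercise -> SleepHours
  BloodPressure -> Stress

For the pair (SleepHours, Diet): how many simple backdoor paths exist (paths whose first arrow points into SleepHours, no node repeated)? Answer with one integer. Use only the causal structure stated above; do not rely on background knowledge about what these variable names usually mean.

4

A backdoor path from SleepHours to Diet is any simple undirected path whose first edge points into SleepHours (i.e. leaves SleepHours via a parent).
Parents of SleepHours: {Exercise}.
Enumerating:
  P1: SleepHours <- Exercise -> BloodPressure -> Smoking -> Diet
  P2: SleepHours <- Exercise -> BloodPressure -> Diet
  P3: SleepHours <- Exercise -> BloodPressure -> Stress <- Smoking -> Diet
  P4: SleepHours <- Exercise -> Diet
That exhausts the simple backdoor paths. Count: 4.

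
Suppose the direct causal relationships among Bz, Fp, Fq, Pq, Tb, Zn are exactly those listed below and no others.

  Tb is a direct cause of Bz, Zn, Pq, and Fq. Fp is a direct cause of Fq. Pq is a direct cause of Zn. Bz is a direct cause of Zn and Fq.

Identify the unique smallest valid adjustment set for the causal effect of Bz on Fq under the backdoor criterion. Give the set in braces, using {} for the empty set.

Variables eligible for adjustment (non-descendants of Bz, excluding Bz and Fq): {Fp, Pq, Tb}.
Backdoor paths from Bz to Fq:
  P1: Bz <- Tb -> Fq
The empty set is not sufficient: P1 (Bz <- Tb -> Fq) has no collider blocking it and no conditioned non-collider, so it is open.
Try {Tb}:
  P1: blocked at fork node Tb ∈ conditioning set.
{Tb} contains no descendant of Bz and blocks every backdoor path.
No other singleton works — e.g. {Fp} leaves P1 open — so {Tb} is the unique smallest valid adjustment set.

{Tb}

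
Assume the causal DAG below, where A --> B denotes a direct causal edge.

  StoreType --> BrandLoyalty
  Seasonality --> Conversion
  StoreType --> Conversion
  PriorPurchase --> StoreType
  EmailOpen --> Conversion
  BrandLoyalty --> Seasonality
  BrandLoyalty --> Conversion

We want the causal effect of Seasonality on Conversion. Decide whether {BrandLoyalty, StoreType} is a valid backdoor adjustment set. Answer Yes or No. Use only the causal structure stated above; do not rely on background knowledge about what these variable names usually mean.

Yes

Backdoor paths from Seasonality to Conversion (paths whose first edge points into Seasonality):
  P1: Seasonality <- BrandLoyalty <- StoreType -> Conversion
  P2: Seasonality <- BrandLoyalty -> Conversion
Condition 1 (no descendant of Seasonality in the set): holds — descendants of Seasonality are {Conversion}; none are in {BrandLoyalty, StoreType}.
Condition 2 (every backdoor path blocked by {BrandLoyalty, StoreType}):
  P1: blocked at chain node BrandLoyalty ∈ conditioning set.
  P2: blocked at fork node BrandLoyalty ∈ conditioning set.
{BrandLoyalty, StoreType} satisfies the backdoor criterion.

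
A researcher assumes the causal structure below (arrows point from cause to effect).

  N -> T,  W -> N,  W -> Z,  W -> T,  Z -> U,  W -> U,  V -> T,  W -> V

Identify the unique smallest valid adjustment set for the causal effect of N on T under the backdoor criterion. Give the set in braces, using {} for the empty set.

Variables eligible for adjustment (non-descendants of N, excluding N and T): {U, V, W, Z}.
Backdoor paths from N to T:
  P1: N <- W -> V -> T
  P2: N <- W -> T
The empty set is not sufficient: P1 (N <- W -> V -> T) has no collider blocking it and no conditioned non-collider, so it is open.
Try {W}:
  P1: blocked at fork node W ∈ conditioning set.
  P2: blocked at fork node W ∈ conditioning set.
{W} contains no descendant of N and blocks every backdoor path.
No other singleton works — e.g. {V} leaves P2 open — so {W} is the unique smallest valid adjustment set.

{W}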